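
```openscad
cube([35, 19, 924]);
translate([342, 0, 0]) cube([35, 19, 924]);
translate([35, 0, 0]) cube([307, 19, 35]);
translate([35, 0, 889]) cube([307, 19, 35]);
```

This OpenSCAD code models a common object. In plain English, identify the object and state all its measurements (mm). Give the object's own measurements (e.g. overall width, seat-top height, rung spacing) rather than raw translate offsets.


A rectangular picture frame lying in the x–z plane (depth along y). The opening is 307 mm wide (x) by 854 mm tall (z), surrounded by a border 35 mm wide on all four sides. The frame is 19 mm deep and is made of two full-height vertical stiles with two horizontal rails fitted between them.


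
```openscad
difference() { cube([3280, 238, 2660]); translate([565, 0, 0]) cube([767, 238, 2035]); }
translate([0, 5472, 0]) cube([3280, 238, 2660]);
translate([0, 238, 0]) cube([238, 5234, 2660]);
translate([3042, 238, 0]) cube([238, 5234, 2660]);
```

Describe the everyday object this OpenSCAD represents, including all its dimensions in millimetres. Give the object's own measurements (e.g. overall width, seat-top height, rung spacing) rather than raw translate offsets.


A single room: four walls, each 2660 mm tall and 238 mm thick, enclosing an outside footprint 3280×5710 mm (x × y), no floor or roof. The front and back walls (−y and +y sides) run the full x-width; the side walls fit between their inner faces. A door opening 767 mm wide and 2035 mm tall is cut through the front wall from the floor up, its −x edge 565 mm from the wall's −x end.


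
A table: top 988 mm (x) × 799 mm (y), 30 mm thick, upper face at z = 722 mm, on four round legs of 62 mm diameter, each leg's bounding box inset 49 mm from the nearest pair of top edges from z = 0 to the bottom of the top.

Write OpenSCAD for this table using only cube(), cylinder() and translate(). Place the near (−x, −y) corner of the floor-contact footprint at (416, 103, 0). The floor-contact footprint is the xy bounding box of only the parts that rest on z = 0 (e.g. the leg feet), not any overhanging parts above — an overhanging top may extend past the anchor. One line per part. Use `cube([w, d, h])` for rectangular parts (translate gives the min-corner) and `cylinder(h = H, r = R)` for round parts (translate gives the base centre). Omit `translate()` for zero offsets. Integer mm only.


translate([367, 54, 692]) cube([988, 799, 30]);
translate([447, 134, 0]) cylinder(h = 692, r = 31);
translate([1275, 134, 0]) cylinder(h = 692, r = 31);
translate([447, 773, 0]) cylinder(h = 692, r = 31);
translate([1275, 773, 0]) cylinder(h = 692, r = 31);


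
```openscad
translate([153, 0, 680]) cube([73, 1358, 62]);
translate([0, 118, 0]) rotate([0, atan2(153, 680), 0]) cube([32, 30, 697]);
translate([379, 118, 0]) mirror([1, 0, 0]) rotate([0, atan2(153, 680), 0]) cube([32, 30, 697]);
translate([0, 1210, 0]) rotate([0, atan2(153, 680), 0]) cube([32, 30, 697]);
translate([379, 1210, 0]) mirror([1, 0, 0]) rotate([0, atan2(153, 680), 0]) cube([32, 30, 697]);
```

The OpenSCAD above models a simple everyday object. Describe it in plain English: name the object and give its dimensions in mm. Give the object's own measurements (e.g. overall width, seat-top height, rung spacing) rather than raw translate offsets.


A sawhorse. A 73×1358×62 mm beam (x, y, z) sits on two A-frame leg pairs. Each pair is two raked legs of 32×30 mm section (30 mm along y) splaying symmetrically in x. Each leg rises 680 mm vertically over 153 mm of horizontal reach and is 697 mm long along its own axis. Every leg's outer bottom edge rests on the floor and its outer top edge meets a bottom edge of the beam — the left legs (tilting toward +x) meet the beam's −x bottom edge, the right legs (their mirror images, tilting toward −x) meet its +x bottom edge — so the leg tops tuck under the beam, the beam's underside is 680 mm above the floor, and the feet are 379 mm apart outside-to-outside with the beam centred between them. The two leg pairs are set in 118 mm from either end of the beam.


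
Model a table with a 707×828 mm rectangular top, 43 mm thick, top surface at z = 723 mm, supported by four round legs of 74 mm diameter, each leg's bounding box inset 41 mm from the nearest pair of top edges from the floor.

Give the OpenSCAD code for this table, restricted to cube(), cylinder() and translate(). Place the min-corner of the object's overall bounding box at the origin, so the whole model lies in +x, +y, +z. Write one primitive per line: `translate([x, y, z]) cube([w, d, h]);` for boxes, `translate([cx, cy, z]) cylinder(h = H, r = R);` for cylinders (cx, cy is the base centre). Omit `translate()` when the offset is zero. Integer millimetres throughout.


translate([0, 0, 680]) cube([707, 828, 43]);
translate([78, 78, 0]) cylinder(h = 680, r = 37);
translate([629, 78, 0]) cylinder(h = 680, r = 37);
translate([78, 750, 0]) cylinder(h = 680, r = 37);
translate([629, 750, 0]) cylinder(h = 680, r = 37);


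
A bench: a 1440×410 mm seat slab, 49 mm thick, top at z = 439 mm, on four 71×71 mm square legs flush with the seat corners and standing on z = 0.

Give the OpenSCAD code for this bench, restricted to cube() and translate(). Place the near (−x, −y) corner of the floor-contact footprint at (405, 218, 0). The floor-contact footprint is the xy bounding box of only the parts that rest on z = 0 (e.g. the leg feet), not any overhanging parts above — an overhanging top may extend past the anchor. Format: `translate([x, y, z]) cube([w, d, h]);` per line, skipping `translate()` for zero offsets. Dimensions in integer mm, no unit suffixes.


translate([405, 218, 390]) cube([1440, 410, 49]);
translate([405, 218, 0]) cube([71, 71, 390]);
translate([405, 557, 0]) cube([71, 71, 390]);
translate([1774, 218, 0]) cube([71, 71, 390]);
translate([1774, 557, 0]) cube([71, 71, 390]);


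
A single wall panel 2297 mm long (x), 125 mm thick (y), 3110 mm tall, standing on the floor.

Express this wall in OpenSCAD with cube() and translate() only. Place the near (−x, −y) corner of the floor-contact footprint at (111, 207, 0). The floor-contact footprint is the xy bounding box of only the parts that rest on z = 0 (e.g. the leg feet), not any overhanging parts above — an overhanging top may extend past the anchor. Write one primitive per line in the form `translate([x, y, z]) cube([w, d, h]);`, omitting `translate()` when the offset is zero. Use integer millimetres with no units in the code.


translate([111, 207, 0]) cube([2297, 125, 3110]);


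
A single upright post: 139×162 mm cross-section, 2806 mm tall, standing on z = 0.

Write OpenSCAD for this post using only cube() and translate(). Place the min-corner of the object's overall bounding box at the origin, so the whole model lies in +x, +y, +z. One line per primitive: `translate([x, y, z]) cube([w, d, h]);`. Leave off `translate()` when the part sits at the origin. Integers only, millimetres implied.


cube([139, 162, 2806]);


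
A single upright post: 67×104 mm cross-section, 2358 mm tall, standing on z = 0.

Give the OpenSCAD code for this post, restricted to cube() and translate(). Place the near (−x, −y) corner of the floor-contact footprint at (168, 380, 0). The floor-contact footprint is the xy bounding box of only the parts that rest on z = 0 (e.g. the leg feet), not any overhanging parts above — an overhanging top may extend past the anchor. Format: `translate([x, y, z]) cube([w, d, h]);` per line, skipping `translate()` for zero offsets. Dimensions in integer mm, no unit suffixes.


translate([168, 380, 0]) cube([67, 104, 2358]);


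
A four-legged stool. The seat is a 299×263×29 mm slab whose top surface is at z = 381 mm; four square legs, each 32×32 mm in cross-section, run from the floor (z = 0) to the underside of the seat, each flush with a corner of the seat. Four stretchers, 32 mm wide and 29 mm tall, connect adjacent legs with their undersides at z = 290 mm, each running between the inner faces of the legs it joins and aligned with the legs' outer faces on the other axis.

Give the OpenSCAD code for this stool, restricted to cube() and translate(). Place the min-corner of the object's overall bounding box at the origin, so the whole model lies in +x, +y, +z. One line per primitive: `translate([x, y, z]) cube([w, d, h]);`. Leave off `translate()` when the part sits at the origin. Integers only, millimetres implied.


// leg_h = 381 - 29 = 352
// stretcher span = 299 - 2*32 = 235
translate([0, 0, 352]) cube([299, 263, 29]);
cube([32, 32, 352]);
translate([267, 0, 0]) cube([32, 32, 352]);
translate([0, 231, 0]) cube([32, 32, 352]);
translate([267, 231, 0]) cube([32, 32, 352]);
translate([32, 0, 290]) cube([235, 32, 29]);
translate([32, 231, 290]) cube([235, 32, 29]);
translate([0, 32, 290]) cube([32, 199, 29]);
translate([267, 32, 290]) cube([32, 199, 29]);


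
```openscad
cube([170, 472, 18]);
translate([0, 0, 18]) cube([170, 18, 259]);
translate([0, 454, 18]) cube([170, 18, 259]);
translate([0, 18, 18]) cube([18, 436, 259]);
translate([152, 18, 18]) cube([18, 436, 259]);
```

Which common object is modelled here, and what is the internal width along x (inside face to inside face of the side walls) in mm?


An open box. The internal width is 134 mm.

A 170×472 base slab with four walls standing on it — an open box. The base is 170 mm wide and the walls are 18 mm thick, so the internal width is 170 − 2 × 18 = 134 mm.


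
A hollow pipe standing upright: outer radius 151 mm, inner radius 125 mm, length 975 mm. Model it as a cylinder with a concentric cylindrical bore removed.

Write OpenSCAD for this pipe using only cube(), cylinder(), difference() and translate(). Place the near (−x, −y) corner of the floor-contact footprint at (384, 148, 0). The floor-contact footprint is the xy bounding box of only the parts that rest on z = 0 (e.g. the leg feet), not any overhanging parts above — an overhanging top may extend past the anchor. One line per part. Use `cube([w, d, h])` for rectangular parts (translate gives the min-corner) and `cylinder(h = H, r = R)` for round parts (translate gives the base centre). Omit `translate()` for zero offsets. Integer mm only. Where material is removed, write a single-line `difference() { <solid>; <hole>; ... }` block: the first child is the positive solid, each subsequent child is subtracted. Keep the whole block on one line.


difference() { translate([535, 299, 0]) cylinder(h = 975, r = 151); translate([535, 299, 0]) cylinder(h = 975, r = 125); }


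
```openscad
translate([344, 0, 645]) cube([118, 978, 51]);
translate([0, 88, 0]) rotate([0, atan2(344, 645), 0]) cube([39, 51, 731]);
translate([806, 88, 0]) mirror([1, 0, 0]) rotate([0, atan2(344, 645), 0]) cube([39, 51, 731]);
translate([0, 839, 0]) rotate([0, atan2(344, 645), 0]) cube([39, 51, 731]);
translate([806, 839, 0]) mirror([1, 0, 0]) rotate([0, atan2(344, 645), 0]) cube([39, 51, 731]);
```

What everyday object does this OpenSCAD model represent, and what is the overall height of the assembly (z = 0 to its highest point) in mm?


A sawhorse. The overall height is 696 mm.

A beam across two mirrored pairs of raked legs — a sawhorse. The beam's underside is at z = 645 (matching the legs' vertical rise in atan2(344, 645)) and the beam is 51 mm tall, so its top is at 645 + 51 = 696 mm. The raked legs top out at the beam's underside, so that is the highest point.


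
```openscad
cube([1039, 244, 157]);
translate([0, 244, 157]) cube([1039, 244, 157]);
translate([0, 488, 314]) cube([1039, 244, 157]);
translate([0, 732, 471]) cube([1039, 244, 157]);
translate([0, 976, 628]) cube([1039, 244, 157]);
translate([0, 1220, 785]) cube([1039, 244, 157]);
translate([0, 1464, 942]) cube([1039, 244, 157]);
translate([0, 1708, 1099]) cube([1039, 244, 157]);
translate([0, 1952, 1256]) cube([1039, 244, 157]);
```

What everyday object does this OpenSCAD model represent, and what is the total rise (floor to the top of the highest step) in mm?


A staircase. The total rise is 1413 mm.

9 identical blocks, each offset up and back from the previous — a staircase. Each step is 157 mm tall and there are 9 of them, so the total rise is 9 × 157 = 1413 mm.


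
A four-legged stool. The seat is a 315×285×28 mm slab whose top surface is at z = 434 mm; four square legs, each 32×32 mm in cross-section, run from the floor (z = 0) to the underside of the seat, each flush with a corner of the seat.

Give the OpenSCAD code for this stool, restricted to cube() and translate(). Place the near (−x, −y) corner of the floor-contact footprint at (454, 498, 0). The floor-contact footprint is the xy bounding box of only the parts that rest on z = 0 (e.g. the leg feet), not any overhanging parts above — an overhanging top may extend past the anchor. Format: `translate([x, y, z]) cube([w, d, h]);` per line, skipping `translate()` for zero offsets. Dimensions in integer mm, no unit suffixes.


translate([454, 498, 406]) cube([315, 285, 28]);
translate([454, 498, 0]) cube([32, 32, 406]);
translate([737, 498, 0]) cube([32, 32, 406]);
translate([454, 751, 0]) cube([32, 32, 406]);
translate([737, 751, 0]) cube([32, 32, 406]);


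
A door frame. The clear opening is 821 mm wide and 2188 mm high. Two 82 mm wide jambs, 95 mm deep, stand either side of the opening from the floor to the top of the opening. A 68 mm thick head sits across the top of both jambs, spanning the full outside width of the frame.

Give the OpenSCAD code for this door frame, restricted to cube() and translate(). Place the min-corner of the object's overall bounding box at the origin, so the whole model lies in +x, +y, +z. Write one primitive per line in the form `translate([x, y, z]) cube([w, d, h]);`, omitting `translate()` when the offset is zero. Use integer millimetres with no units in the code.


cube([82, 95, 2188]);
translate([903, 0, 0]) cube([82, 95, 2188]);
translate([0, 0, 2188]) cube([985, 95, 68]);


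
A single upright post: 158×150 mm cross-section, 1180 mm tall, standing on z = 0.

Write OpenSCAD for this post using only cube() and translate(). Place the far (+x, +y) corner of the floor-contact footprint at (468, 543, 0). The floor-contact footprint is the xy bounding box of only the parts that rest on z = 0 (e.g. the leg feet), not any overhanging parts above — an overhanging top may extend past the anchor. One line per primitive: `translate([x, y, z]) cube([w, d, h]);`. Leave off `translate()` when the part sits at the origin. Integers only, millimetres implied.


translate([310, 393, 0]) cube([158, 150, 1180]);


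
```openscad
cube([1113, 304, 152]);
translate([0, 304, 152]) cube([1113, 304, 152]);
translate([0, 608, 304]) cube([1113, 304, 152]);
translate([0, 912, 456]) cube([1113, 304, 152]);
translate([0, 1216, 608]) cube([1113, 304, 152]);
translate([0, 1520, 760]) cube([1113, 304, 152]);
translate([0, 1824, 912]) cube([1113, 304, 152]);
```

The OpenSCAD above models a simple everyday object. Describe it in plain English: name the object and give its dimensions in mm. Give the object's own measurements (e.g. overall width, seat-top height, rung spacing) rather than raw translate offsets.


A straight staircase of 7 solid steps. Each step is 1113 mm wide (x), 304 mm deep (y, the going) and 152 mm tall (the rise). The first step rests on the floor; each subsequent step sits one going further in +y and one rise higher in +z, directly behind and above the previous step with no overlap.


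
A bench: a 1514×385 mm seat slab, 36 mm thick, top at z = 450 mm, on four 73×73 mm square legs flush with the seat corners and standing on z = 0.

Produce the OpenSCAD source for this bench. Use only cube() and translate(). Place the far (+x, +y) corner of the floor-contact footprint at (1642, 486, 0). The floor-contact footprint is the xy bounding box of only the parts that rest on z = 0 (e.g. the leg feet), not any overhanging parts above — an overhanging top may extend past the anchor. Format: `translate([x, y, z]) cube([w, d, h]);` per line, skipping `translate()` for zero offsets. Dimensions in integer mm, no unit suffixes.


translate([128, 101, 414]) cube([1514, 385, 36]);
translate([128, 101, 0]) cube([73, 73, 414]);
translate([128, 413, 0]) cube([73, 73, 414]);
translate([1569, 101, 0]) cube([73, 73, 414]);
translate([1569, 413, 0]) cube([73, 73, 414]);


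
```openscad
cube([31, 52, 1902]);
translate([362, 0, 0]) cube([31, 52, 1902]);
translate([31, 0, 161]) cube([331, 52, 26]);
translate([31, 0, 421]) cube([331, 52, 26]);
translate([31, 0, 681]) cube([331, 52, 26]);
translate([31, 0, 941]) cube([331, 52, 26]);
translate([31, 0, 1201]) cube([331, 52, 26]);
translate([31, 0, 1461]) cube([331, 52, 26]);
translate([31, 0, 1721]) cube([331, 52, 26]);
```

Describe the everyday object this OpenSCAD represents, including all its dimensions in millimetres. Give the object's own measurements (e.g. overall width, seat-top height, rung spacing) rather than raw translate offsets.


A straight ladder. Two 31×52 mm vertical rails, 1902 mm tall, stand 393 mm apart (outside-to-outside) with their front faces coplanar on the −y side. 7 rungs, each 52 mm deep and 26 mm tall, span between the inner faces of the rails, front faces flush with the rails. The lowest rung's underside is at z = 161 mm and rungs are spaced 260 mm apart (underside to underside).


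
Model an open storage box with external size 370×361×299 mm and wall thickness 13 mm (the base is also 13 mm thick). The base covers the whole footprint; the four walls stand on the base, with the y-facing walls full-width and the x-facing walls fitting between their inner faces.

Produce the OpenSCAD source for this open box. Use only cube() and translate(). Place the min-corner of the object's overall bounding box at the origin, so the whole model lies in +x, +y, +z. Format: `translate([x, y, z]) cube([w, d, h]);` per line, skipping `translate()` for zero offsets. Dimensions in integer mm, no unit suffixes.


cube([370, 361, 13]);
translate([0, 0, 13]) cube([370, 13, 286]);
translate([0, 348, 13]) cube([370, 13, 286]);
translate([0, 13, 13]) cube([13, 335, 286]);
translate([357, 13, 13]) cube([13, 335, 286]);


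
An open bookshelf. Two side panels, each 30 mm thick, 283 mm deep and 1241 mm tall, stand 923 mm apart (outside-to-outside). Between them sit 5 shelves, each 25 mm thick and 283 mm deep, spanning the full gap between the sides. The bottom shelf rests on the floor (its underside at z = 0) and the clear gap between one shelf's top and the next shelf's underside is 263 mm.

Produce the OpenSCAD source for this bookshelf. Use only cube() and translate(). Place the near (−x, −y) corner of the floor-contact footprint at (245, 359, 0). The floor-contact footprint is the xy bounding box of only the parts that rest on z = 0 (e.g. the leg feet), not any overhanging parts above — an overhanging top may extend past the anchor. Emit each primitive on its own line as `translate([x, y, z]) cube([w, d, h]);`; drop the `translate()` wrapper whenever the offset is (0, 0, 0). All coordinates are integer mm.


translate([245, 359, 0]) cube([30, 283, 1241]);
translate([1138, 359, 0]) cube([30, 283, 1241]);
translate([275, 359, 0]) cube([863, 283, 25]);
translate([275, 359, 288]) cube([863, 283, 25]);
translate([275, 359, 576]) cube([863, 283, 25]);
translate([275, 359, 864]) cube([863, 283, 25]);
translate([275, 359, 1152]) cube([863, 283, 25]);


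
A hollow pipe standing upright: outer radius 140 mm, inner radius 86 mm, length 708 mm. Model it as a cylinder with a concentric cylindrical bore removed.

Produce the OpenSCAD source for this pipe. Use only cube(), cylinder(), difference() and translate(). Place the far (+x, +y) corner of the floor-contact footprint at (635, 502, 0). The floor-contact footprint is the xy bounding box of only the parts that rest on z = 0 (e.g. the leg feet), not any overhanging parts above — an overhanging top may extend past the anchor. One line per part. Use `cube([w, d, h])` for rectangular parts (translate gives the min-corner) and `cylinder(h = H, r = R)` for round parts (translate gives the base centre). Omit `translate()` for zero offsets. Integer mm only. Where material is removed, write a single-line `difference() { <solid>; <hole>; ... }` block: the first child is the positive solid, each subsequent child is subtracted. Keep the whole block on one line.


difference() { translate([495, 362, 0]) cylinder(h = 708, r = 140); translate([495, 362, 0]) cylinder(h = 708, r = 86); }


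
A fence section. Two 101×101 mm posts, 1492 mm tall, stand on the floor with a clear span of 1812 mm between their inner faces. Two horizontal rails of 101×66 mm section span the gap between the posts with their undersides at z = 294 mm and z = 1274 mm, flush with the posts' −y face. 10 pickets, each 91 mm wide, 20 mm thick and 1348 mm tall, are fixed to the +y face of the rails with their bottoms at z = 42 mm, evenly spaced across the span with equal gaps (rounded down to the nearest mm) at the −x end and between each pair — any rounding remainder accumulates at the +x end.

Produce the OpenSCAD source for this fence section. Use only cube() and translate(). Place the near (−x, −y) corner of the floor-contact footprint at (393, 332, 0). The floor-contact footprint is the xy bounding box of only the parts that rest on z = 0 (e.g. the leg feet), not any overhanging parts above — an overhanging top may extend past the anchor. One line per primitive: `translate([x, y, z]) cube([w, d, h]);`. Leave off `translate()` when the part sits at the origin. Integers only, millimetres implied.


translate([393, 332, 0]) cube([101, 101, 1492]);
translate([2306, 332, 0]) cube([101, 101, 1492]);
translate([494, 332, 294]) cube([1812, 101, 66]);
translate([494, 332, 1274]) cube([1812, 101, 66]);
translate([576, 433, 42]) cube([91, 20, 1348]);
translate([749, 433, 42]) cube([91, 20, 1348]);
translate([922, 433, 42]) cube([91, 20, 1348]);
translate([1095, 433, 42]) cube([91, 20, 1348]);
translate([1268, 433, 42]) cube([91, 20, 1348]);
translate([1441, 433, 42]) cube([91, 20, 1348]);
translate([1614, 433, 42]) cube([91, 20, 1348]);
translate([1787, 433, 42]) cube([91, 20, 1348]);
translate([1960, 433, 42]) cube([91, 20, 1348]);
translate([2133, 433, 42]) cube([91, 20, 1348]);


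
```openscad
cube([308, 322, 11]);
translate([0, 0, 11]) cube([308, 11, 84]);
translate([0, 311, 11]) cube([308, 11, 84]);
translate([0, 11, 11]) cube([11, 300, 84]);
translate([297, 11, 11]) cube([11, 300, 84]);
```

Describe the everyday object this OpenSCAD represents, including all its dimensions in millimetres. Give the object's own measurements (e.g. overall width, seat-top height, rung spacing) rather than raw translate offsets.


An open-topped rectangular box: outside dimensions 308×322×95 mm, with a uniform wall and base thickness of 11 mm. The base is a full 308×322 slab on the floor; four walls sit on top of the base. The front and back walls (the −y and +y sides) span the full width; the two side walls fit between them.


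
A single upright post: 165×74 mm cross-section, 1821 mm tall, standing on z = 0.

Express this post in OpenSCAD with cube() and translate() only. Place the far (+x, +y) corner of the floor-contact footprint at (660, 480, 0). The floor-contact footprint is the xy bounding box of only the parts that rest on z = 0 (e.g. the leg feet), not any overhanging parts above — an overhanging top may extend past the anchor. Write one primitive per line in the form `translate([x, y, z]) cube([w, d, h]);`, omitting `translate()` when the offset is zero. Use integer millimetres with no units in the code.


translate([495, 406, 0]) cube([165, 74, 1821]);


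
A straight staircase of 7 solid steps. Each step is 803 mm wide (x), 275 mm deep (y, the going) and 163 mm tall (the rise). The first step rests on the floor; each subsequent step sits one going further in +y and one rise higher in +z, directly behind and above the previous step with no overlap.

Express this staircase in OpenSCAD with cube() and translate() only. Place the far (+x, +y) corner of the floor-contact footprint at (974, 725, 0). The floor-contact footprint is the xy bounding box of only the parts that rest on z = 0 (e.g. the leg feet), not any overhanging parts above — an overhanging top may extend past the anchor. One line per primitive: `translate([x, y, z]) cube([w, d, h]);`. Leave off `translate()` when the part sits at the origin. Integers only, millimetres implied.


translate([171, 450, 0]) cube([803, 275, 163]);
translate([171, 725, 163]) cube([803, 275, 163]);
translate([171, 1000, 326]) cube([803, 275, 163]);
translate([171, 1275, 489]) cube([803, 275, 163]);
translate([171, 1550, 652]) cube([803, 275, 163]);
translate([171, 1825, 815]) cube([803, 275, 163]);
translate([171, 2100, 978]) cube([803, 275, 163]);


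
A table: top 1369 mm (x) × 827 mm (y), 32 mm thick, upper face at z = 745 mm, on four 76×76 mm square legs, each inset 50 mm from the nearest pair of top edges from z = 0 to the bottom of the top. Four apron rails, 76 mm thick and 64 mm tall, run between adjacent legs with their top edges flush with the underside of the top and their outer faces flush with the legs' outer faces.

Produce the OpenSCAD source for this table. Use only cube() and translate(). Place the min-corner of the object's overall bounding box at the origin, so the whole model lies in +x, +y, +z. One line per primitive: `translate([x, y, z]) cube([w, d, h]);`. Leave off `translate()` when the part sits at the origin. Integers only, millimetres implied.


translate([0, 0, 713]) cube([1369, 827, 32]);
translate([50, 50, 0]) cube([76, 76, 713]);
translate([1243, 50, 0]) cube([76, 76, 713]);
translate([50, 701, 0]) cube([76, 76, 713]);
translate([1243, 701, 0]) cube([76, 76, 713]);
translate([126, 50, 649]) cube([1117, 76, 64]);
translate([126, 701, 649]) cube([1117, 76, 64]);
translate([50, 126, 649]) cube([76, 575, 64]);
translate([1243, 126, 649]) cube([76, 575, 64]);


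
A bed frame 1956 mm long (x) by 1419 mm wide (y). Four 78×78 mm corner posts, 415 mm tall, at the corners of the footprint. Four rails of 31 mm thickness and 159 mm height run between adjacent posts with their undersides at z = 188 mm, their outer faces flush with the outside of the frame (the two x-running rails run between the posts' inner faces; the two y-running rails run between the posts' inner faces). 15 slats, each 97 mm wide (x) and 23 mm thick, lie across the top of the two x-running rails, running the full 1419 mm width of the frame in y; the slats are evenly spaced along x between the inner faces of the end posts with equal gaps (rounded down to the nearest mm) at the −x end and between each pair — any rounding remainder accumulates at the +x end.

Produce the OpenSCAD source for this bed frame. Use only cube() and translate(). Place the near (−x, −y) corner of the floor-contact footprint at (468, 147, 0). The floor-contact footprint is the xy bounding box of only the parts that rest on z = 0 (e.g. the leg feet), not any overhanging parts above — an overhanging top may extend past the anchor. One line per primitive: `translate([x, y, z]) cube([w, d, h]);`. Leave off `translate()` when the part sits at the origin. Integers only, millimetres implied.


translate([468, 147, 0]) cube([78, 78, 415]);
translate([468, 1488, 0]) cube([78, 78, 415]);
translate([2346, 147, 0]) cube([78, 78, 415]);
translate([2346, 1488, 0]) cube([78, 78, 415]);
translate([546, 147, 188]) cube([1800, 31, 159]);
translate([546, 1535, 188]) cube([1800, 31, 159]);
translate([468, 225, 188]) cube([31, 1263, 159]);
translate([2393, 225, 188]) cube([31, 1263, 159]);
translate([567, 147, 347]) cube([97, 1419, 23]);
translate([685, 147, 347]) cube([97, 1419, 23]);
translate([803, 147, 347]) cube([97, 1419, 23]);
translate([921, 147, 347]) cube([97, 1419, 23]);
translate([1039, 147, 347]) cube([97, 1419, 23]);
translate([1157, 147, 347]) cube([97, 1419, 23]);
translate([1275, 147, 347]) cube([97, 1419, 23]);
translate([1393, 147, 347]) cube([97, 1419, 23]);
translate([1511, 147, 347]) cube([97, 1419, 23]);
translate([1629, 147, 347]) cube([97, 1419, 23]);
translate([1747, 147, 347]) cube([97, 1419, 23]);
translate([1865, 147, 347]) cube([97, 1419, 23]);
translate([1983, 147, 347]) cube([97, 1419, 23]);
translate([2101, 147, 347]) cube([97, 1419, 23]);
translate([2219, 147, 347]) cube([97, 1419, 23]);


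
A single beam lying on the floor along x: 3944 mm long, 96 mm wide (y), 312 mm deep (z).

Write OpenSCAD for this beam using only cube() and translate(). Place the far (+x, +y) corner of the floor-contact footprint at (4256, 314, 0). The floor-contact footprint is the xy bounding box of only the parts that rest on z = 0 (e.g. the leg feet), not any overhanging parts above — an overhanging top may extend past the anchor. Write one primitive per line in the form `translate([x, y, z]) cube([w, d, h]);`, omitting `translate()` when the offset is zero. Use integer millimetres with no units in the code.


translate([312, 218, 0]) cube([3944, 96, 312]);


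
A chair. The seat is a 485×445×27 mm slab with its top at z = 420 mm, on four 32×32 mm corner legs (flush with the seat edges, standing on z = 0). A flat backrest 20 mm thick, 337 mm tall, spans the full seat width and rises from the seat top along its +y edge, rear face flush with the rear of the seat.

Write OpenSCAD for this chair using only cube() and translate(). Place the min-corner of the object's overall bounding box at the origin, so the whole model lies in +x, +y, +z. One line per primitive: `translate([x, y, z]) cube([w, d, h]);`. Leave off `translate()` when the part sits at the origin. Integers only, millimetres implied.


translate([0, 0, 393]) cube([485, 445, 27]);
cube([32, 32, 393]);
translate([453, 0, 0]) cube([32, 32, 393]);
translate([0, 413, 0]) cube([32, 32, 393]);
translate([453, 413, 0]) cube([32, 32, 393]);
translate([0, 425, 420]) cube([485, 20, 337]);


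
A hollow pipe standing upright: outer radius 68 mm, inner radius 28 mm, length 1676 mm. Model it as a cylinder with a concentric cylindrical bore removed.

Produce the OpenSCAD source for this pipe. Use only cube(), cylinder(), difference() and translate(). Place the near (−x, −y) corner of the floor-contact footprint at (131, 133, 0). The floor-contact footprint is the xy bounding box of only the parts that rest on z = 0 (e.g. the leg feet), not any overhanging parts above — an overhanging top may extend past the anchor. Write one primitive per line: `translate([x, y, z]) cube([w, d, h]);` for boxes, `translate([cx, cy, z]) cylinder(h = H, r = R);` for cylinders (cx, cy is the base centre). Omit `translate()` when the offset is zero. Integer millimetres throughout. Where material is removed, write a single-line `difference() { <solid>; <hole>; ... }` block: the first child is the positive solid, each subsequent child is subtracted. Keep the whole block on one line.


difference() { translate([199, 201, 0]) cylinder(h = 1676, r = 68); translate([199, 201, 0]) cylinder(h = 1676, r = 28); }


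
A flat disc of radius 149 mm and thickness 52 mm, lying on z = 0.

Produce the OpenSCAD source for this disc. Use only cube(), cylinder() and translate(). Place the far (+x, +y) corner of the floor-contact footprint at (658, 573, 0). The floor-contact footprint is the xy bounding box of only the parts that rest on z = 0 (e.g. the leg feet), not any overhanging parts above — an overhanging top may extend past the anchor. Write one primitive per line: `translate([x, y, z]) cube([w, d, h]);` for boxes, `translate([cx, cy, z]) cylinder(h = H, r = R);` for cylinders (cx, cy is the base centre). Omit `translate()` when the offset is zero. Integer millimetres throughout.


translate([509, 424, 0]) cylinder(h = 52, r = 149);


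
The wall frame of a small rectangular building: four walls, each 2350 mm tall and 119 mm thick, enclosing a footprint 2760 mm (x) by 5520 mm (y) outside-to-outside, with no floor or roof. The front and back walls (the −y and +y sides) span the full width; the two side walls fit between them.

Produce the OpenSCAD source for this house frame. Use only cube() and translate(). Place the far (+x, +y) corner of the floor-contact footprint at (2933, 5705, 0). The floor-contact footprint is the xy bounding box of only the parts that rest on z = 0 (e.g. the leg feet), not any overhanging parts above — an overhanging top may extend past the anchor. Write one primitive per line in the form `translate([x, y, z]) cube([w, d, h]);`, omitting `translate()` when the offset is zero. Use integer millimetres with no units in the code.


translate([173, 185, 0]) cube([2760, 119, 2350]);
translate([173, 5586, 0]) cube([2760, 119, 2350]);
translate([173, 304, 0]) cube([119, 5282, 2350]);
translate([2814, 304, 0]) cube([119, 5282, 2350]);


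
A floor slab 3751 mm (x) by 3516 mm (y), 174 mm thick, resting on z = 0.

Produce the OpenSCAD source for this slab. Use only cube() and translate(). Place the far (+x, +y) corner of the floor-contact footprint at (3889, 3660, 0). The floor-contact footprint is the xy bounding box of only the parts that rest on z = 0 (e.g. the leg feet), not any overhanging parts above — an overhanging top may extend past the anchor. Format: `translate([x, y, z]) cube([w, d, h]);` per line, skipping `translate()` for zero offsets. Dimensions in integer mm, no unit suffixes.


translate([138, 144, 0]) cube([3751, 3516, 174]);


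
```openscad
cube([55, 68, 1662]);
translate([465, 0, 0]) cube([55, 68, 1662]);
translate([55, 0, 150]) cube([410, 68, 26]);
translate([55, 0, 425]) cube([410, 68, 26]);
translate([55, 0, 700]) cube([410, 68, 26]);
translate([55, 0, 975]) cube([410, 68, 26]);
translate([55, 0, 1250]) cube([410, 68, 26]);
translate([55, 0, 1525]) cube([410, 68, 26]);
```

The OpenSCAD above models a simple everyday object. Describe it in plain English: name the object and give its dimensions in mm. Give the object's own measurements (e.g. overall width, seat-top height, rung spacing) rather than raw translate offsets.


A straight ladder. Two 55×68 mm vertical rails, 1662 mm tall, stand 520 mm apart (outside-to-outside) with their front faces coplanar on the −y side. 6 rungs, each 68 mm deep and 26 mm tall, span between the inner faces of the rails, front faces flush with the rails. The lowest rung's underside is at z = 150 mm and rungs are spaced 275 mm apart (underside to underside).


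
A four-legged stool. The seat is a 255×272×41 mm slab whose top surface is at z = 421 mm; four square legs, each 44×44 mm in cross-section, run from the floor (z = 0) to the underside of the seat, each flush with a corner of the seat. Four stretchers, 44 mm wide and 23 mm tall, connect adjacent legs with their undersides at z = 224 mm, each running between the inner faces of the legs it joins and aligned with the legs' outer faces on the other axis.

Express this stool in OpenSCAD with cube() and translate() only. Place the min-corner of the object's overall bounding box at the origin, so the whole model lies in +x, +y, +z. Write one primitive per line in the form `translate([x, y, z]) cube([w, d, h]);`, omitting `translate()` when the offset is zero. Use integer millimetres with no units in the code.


translate([0, 0, 380]) cube([255, 272, 41]);
cube([44, 44, 380]);
translate([211, 0, 0]) cube([44, 44, 380]);
translate([0, 228, 0]) cube([44, 44, 380]);
translate([211, 228, 0]) cube([44, 44, 380]);
translate([44, 0, 224]) cube([167, 44, 23]);
translate([44, 228, 224]) cube([167, 44, 23]);
translate([0, 44, 224]) cube([44, 184, 23]);
translate([211, 44, 224]) cube([44, 184, 23]);


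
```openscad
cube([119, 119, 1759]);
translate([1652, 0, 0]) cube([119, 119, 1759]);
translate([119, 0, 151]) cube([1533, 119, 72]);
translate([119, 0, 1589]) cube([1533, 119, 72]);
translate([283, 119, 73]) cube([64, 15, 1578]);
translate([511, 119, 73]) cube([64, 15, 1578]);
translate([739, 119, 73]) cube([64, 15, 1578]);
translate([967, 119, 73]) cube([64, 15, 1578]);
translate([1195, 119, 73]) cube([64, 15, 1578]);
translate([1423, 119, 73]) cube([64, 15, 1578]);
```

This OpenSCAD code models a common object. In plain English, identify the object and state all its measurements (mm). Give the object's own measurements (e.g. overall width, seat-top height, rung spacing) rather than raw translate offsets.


A fence section. Two 119×119 mm posts, 1759 mm tall, stand on the floor with a clear span of 1533 mm between their inner faces. Two horizontal rails of 119×72 mm section span the gap between the posts with their undersides at z = 151 mm and z = 1589 mm, flush with the posts' −y face. 6 pickets, each 64 mm wide, 15 mm thick and 1578 mm tall, are fixed to the +y face of the rails with their bottoms at z = 73 mm, spaced across the span with a 164 mm gap after the −x post and between neighbouring pickets, with 165 mm left before the +x post.


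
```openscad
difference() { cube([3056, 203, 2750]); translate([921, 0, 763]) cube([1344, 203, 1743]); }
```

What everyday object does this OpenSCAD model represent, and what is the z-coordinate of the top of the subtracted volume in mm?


A wall with a window opening. The window head height is 2506 mm.

A wall with a rectangular opening subtracted — a window. Sill at z = 763, opening 1743 mm tall, so the head is at 763 + 1743 = 2506 mm.


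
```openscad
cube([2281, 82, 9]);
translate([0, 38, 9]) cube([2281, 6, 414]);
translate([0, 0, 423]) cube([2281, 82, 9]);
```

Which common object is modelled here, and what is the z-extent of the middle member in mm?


An I-beam. The web height is 414 mm.

Two wide flanges with a thin centred web — an I-beam. Overall 432 mm minus two 9 mm flanges gives a web of 432 − 2·9 = 414 mm.


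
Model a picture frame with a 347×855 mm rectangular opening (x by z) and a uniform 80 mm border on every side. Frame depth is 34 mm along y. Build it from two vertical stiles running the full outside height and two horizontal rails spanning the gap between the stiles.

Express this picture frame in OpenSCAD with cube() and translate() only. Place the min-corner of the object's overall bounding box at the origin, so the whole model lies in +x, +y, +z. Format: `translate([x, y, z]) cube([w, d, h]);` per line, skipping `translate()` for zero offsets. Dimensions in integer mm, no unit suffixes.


cube([80, 34, 1015]);
translate([427, 0, 0]) cube([80, 34, 1015]);
translate([80, 0, 0]) cube([347, 34, 80]);
translate([80, 0, 935]) cube([347, 34, 80]);


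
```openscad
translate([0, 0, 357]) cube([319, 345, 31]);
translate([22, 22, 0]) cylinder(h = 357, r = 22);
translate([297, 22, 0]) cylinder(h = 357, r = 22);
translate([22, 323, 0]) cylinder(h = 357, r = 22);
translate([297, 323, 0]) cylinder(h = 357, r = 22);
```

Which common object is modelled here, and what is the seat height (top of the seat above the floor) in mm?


A stool. The seat height is 388 mm.

A 319×345×31 slab at z = 357 on four corner cylinders — a stool. The seat top is 357 + 31 = 388 mm.


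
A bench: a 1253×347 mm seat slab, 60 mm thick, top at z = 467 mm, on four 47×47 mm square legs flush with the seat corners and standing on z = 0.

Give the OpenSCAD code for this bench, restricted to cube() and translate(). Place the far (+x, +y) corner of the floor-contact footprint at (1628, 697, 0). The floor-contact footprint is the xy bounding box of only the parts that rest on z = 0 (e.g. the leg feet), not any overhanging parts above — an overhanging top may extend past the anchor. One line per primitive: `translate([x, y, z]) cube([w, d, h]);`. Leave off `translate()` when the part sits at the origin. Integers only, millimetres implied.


// leg_h = 467 − 60 = 407
translate([375, 350, 407]) cube([1253, 347, 60]);
translate([375, 350, 0]) cube([47, 47, 407]);
translate([375, 650, 0]) cube([47, 47, 407]);
translate([1581, 350, 0]) cube([47, 47, 407]);
translate([1581, 650, 0]) cube([47, 47, 407]);


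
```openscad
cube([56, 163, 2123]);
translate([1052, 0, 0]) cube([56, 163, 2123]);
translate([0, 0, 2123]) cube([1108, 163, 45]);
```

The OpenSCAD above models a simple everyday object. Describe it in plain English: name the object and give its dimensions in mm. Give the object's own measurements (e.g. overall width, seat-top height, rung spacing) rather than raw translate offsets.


A door frame. The clear opening is 996 mm wide and 2123 mm high. Two 56 mm wide jambs, 163 mm deep, stand either side of the opening from the floor to the top of the opening. A 45 mm thick head sits across the top of both jambs, spanning the full outside width of the frame.
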